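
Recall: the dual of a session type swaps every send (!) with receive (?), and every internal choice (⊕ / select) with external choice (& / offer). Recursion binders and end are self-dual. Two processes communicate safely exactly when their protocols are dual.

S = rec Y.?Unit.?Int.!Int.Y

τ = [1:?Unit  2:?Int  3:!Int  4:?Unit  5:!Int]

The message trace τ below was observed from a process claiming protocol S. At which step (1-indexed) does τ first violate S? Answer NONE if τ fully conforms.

@1 ?Unit  match  cont: ?Int.!Int.rec Y.…
@2 ?Int  match  cont: !Int.rec Y.…
@3 !Int  match  cont: rec Y.…
@4 ?Unit  match  cont: ?Int.!Int.rec Y.…
@5 got !Int, protocol expects ?Int  ✗

5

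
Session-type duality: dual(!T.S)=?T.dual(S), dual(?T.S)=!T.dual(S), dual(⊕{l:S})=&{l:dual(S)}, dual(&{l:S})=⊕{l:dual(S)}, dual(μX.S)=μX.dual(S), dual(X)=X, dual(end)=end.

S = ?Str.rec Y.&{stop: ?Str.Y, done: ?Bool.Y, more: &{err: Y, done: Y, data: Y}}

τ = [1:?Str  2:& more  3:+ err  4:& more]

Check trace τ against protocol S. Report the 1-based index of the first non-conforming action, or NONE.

@1 ?Str  ok  residual = rec Y.…
@2 & more  ok  residual = &{err: rec Y.…, done: rec Y.…, data: rec Y.…}
@3 got + err, protocol expects & err or & done or & data  ✗

3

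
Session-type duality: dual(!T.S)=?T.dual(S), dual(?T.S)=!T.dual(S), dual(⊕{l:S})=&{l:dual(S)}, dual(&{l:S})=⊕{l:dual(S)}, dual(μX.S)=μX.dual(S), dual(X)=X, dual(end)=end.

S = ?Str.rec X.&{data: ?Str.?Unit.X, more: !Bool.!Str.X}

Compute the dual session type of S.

!Str.rec X.+{data: !Str.!Unit.X, more: ?Bool.?Str.X}

?Str → !Str
  rec X → rec X  (binder kept)
    &{data,more} → +{data,more}  (offer→select)
      • data:
        ?Str → !Str
          ?Unit → !Unit
            X ↦ X
      • more:
        !Bool → ?Bool
          !Str → ?Str
            X ↦ X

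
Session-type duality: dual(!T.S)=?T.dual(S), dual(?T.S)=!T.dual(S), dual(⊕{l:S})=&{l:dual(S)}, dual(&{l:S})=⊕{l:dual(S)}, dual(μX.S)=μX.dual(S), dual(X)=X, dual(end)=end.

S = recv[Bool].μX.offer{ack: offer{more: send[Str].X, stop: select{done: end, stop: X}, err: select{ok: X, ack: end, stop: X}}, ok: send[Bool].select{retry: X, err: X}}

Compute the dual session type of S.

send[Bool].μX.select{ack: select{more: recv[Str].X, stop: offer{done: end, stop: X}, err: offer{ok: X, ack: end, stop: X}}, ok: recv[Bool].offer{retry: X, err: X}}

recv[Bool] → send[Bool]
  μX → μX  (binder kept)
    offer{ack,ok} → select{ack,ok}  (&→⊕)
      • ack:
        offer{more,stop,err} → select{more,stop,err}  (&→⊕)
          • more:
            send[Str] → recv[Str]
              dual(X) = X
          • stop:
            select{done,stop} → offer{done,stop}  (select→offer)
              • done:
                dual(end) = end
              • stop:
                dual(X) = X
          • err:
            select{ok,ack,stop} → offer{ok,ack,stop}  (select→offer)
              • ok:
                dual(X) = X
              • ack:
                dual(end) = end
              • stop:
                dual(X) = X
      • ok:
        send[Bool] → recv[Bool]
          select{retry,err} → offer{retry,err}  (select→offer)
            • retry:
              dual(X) = X
            • err:
              dual(X) = X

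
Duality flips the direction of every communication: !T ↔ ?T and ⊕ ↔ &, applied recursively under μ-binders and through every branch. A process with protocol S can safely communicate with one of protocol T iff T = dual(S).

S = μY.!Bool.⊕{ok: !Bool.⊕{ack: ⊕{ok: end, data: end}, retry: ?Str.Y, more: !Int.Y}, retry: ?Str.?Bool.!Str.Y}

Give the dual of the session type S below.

μY → μY  (rec unchanged)
  !Bool → ?Bool
    ⊕{ok,retry} → &{ok,retry}  (internal→external)
      [ok]
        !Bool → ?Bool
          ⊕{ack,retry,more} → &{ack,retry,more}  (internal→external)
            [ack]
              ⊕{ok,data} → &{ok,data}  (internal→external)
                [ok]
                  end self-dual
                [data]
                  end self-dual
            [retry]
              ?Str → !Str
                Y self-dual
            [more]
              !Int → ?Int
                Y self-dual
      [retry]
        ?Str → !Str
          ?Bool → !Bool
            !Str → ?Str
              Y self-dual

μY.?Bool.&{ok: ?Bool.&{ack: &{ok: end, data: end}, retry: !Str.Y, more: ?Int.Y}, retry: !Str.!Bool.?Str.Y}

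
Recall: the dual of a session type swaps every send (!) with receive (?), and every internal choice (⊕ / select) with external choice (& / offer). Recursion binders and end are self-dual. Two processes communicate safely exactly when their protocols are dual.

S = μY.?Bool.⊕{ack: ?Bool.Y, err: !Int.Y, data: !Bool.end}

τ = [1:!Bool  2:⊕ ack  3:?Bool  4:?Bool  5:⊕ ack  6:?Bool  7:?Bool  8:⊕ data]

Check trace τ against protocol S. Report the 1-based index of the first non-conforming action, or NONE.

@1 got !Bool, protocol expects ?Bool  ✗

1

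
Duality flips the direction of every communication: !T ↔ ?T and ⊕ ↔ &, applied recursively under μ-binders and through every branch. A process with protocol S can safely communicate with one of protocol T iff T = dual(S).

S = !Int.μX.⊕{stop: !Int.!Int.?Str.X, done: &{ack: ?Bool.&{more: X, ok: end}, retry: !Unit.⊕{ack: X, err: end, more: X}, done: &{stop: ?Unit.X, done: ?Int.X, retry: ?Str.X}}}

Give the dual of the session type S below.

?Int.μX.&{stop: ?Int.?Int.!Str.X, done: ⊕{ack: !Bool.⊕{more: X, ok: end}, retry: ?Unit.&{ack: X, err: end, more: X}, done: ⊕{stop: !Unit.X, done: !Int.X, retry: !Str.X}}}

!Int = ?Int
  μX = μX  (μ self-dual)
    ⊕{stop,done} = &{stop,done}  (internal→external)
      [stop]
        !Int = ?Int
          !Int = ?Int
            ?Str = !Str
              X self-dual
      [done]
        &{ack,retry,done} = ⊕{ack,retry,done}  (&→⊕)
          [ack]
            ?Bool = !Bool
              &{more,ok} = ⊕{more,ok}  (&→⊕)
                [more]
                  X self-dual
                [ok]
                  end self-dual
          [retry]
            !Unit = ?Unit
              ⊕{ack,err,more} = &{ack,err,more}  (internal→external)
                [ack]
                  X self-dual
                [err]
                  end self-dual
                [more]
                  X self-dual
          [done]
            &{stop,done,retry} = ⊕{stop,done,retry}  (&→⊕)
              [stop]
                ?Unit = !Unit
                  X self-dual
              [done]
                ?Int = !Int
                  X self-dual
              [retry]
                ?Str = !Str
                  X self-dual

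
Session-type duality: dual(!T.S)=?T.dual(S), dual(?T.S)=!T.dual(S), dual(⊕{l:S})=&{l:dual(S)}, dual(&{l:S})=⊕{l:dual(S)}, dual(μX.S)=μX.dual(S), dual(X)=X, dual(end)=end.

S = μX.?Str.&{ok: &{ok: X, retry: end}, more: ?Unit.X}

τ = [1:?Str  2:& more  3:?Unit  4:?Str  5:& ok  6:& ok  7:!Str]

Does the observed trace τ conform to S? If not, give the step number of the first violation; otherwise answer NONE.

[1] ?Str  match  now at &{ok: &{ok: μX.…, retry: end}, more: ?Unit.μX.…}
[2] & more  match  now at ?Unit.μX.…
[3] ?Unit  match  now at μX.…
[4] ?Str  match  now at &{ok: &{ok: μX.…, retry: end}, more: ?Unit.μX.…}
[5] & ok  match  now at &{ok: μX.…, retry: end}
[6] & ok  match  now at μX.…
[7] got !Str, protocol expects ?Str  ✗

7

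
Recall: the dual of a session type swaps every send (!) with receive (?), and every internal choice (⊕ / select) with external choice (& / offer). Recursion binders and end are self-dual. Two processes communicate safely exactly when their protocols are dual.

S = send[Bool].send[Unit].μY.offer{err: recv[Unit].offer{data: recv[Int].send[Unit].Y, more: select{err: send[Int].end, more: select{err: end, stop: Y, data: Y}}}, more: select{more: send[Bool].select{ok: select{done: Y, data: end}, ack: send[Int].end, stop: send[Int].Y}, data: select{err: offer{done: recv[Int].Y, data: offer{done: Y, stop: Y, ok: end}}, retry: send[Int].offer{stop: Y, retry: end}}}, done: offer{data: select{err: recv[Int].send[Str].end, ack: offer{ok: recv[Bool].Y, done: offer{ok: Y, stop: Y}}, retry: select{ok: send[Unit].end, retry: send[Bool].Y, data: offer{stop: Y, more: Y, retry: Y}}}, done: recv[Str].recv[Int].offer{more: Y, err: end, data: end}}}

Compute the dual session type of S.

send[Bool] → recv[Bool]
  send[Unit] → recv[Unit]
    μY → μY  (rec unchanged)
      offer{err,more,done} → select{err,more,done}  (external→internal)
        • err:
          recv[Unit] → send[Unit]
            offer{data,more} → select{data,more}  (external→internal)
              • data:
                recv[Int] → send[Int]
                  send[Unit] → recv[Unit]
                    Y ↦ Y
              • more:
                select{err,more} → offer{err,more}  (internal→external)
                  • err:
                    send[Int] → recv[Int]
                      end ↦ end
                  • more:
                    select{err,stop,data} → offer{err,stop,data}  (internal→external)
                      • err:
                        end ↦ end
                      • stop:
                        Y ↦ Y
                      • data:
                        Y ↦ Y
        • more:
          select{more,data} → offer{more,data}  (internal→external)
            • more:
              send[Bool] → recv[Bool]
                select{ok,ack,stop} → offer{ok,ack,stop}  (internal→external)
                  • ok:
                    select{done,data} → offer{done,data}  (internal→external)
                      • done:
                        Y ↦ Y
                      • data:
                        end ↦ end
                  • ack:
                    send[Int] → recv[Int]
                      end ↦ end
                  • stop:
                    send[Int] → recv[Int]
                      Y ↦ Y
            • data:
              select{err,retry} → offer{err,retry}  (internal→external)
                • err:
                  offer{done,data} → select{done,data}  (external→internal)
                    • done:
                      recv[Int] → send[Int]
                        Y ↦ Y
                    • data:
                      offer{done,stop,ok} → select{done,stop,ok}  (external→internal)
                        • done:
                          Y ↦ Y
                        • stop:
                          Y ↦ Y
                        • ok:
                          end ↦ end
                • retry:
                  send[Int] → recv[Int]
                    offer{stop,retry} → select{stop,retry}  (external→internal)
                      • stop:
                        Y ↦ Y
                      • retry:
                        end ↦ end
        • done:
          offer{data,done} → select{data,done}  (external→internal)
            • data:
              select{err,ack,retry} → offer{err,ack,retry}  (internal→external)
                • err:
                  recv[Int] → send[Int]
                    send[Str] → recv[Str]
                      end ↦ end
                • ack:
                  offer{ok,done} → select{ok,done}  (external→internal)
                    • ok:
                      recv[Bool] → send[Bool]
                        Y ↦ Y
                    • done:
                      offer{ok,stop} → select{ok,stop}  (external→internal)
                        • ok:
                          Y ↦ Y
                        • stop:
                          Y ↦ Y
                • retry:
                  select{ok,retry,data} → offer{ok,retry,data}  (internal→external)
                    • ok:
                      send[Unit] → recv[Unit]
                        end ↦ end
                    • retry:
                      send[Bool] → recv[Bool]
                        Y ↦ Y
                    • data:
                      offer{stop,more,retry} → select{stop,more,retry}  (external→internal)
                        • stop:
                          Y ↦ Y
                        • more:
                          Y ↦ Y
                        • retry:
                          Y ↦ Y
            • done:
              recv[Str] → send[Str]
                recv[Int] → send[Int]
                  offer{more,err,data} → select{more,err,data}  (external→internal)
                    • more:
                      Y ↦ Y
                    • err:
                      end ↦ end
                    • data:
                      end ↦ end

recv[Bool].recv[Unit].μY.select{err: send[Unit].select{data: send[Int].recv[Unit].Y, more: offer{err: recv[Int].end, more: offer{err: end, stop: Y, data: Y}}}, more: offer{more: recv[Bool].offer{ok: offer{done: Y, data: end}, ack: recv[Int].end, stop: recv[Int].Y}, data: offer{err: select{done: send[Int].Y, data: select{done: Y, stop: Y, ok: end}}, retry: recv[Int].select{stop: Y, retry: end}}}, done: select{data: offer{err: send[Int].recv[Str].end, ack: select{ok: send[Bool].Y, done: select{ok: Y, stop: Y}}, retry: offer{ok: recv[Unit].end, retry: recv[Bool].Y, data: select{stop: Y, more: Y, retry: Y}}}, done: send[Str].send[Int].select{more: Y, err: end, data: end}}}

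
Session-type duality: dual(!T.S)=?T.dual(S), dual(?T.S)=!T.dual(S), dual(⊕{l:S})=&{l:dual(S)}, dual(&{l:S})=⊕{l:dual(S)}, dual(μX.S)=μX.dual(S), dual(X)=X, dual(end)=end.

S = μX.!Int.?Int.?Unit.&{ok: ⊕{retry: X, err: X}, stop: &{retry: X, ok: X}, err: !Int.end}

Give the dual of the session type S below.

μX.?Int.!Int.!Unit.⊕{ok: &{retry: X, err: X}, stop: ⊕{retry: X, ok: X}, err: ?Int.end}

μX ↦ μX  (μ self-dual)
  !Int ↦ ?Int
    ?Int ↦ !Int
      ?Unit ↦ !Unit
        &{ok,stop,err} ↦ ⊕{ok,stop,err}  (&→⊕)
          [ok]
            ⊕{retry,err} ↦ &{retry,err}  (select→offer)
              [retry]
                X self-dual
              [err]
                X self-dual
          [stop]
            &{retry,ok} ↦ ⊕{retry,ok}  (&→⊕)
              [retry]
                X self-dual
              [ok]
                X self-dual
          [err]
            !Int ↦ ?Int
              end self-dual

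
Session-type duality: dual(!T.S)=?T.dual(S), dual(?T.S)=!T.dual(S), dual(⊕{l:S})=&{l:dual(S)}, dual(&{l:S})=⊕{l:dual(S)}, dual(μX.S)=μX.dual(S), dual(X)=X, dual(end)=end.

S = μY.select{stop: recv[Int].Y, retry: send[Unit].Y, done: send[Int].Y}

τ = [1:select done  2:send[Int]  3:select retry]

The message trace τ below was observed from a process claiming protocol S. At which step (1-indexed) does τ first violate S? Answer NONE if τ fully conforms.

step 1: select done  ok  residual = send[Int].μY.…
step 2: send[Int]  ok  residual = μY.…
step 3: select retry  ok  residual = send[Unit].μY.…
all 3 steps conform

NONE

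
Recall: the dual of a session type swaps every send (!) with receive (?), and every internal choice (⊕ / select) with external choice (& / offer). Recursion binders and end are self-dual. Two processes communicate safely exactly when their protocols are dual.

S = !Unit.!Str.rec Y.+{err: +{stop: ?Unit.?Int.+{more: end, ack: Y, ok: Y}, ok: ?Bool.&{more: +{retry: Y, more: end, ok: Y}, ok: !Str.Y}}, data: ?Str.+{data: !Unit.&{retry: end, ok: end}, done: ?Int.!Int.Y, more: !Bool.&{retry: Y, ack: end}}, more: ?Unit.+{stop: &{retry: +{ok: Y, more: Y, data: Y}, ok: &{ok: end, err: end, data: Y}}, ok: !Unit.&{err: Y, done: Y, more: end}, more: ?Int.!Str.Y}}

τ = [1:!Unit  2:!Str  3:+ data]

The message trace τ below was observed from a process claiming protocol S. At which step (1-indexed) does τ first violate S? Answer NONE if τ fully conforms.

NONE

@1 !Unit  ok  state: !Str.rec Y.…
@2 !Str  ok  state: rec Y.…
@3 + data  ok  state: ?Str.+{data: !Unit.&{retry: end, ok: end}, done: ?Int.!Int.rec Y.…, more: !Bool.&{retry: rec Y.…, ack: end}}
τ conforms to S (length 3)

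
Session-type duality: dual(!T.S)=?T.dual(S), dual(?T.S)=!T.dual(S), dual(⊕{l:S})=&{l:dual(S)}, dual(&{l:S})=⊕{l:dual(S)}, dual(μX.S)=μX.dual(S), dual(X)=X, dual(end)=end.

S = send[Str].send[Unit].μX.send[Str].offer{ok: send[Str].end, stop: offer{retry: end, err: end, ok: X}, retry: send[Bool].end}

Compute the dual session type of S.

send[Str] ↦ recv[Str]
  send[Unit] ↦ recv[Unit]
    μX ↦ μX  (μ self-dual)
      send[Str] ↦ recv[Str]
        offer{ok,stop,retry} ↦ select{ok,stop,retry}  (offer→select)
          case ok:
            send[Str] ↦ recv[Str]
              end self-dual
          case stop:
            offer{retry,err,ok} ↦ select{retry,err,ok}  (offer→select)
              case retry:
                end self-dual
              case err:
                end self-dual
              case ok:
                X self-dual
          case retry:
            send[Bool] ↦ recv[Bool]
              end self-dual

recv[Str].recv[Unit].μX.recv[Str].select{ok: recv[Str].end, stop: select{retry: end, err: end, ok: X}, retry: recv[Bool].end}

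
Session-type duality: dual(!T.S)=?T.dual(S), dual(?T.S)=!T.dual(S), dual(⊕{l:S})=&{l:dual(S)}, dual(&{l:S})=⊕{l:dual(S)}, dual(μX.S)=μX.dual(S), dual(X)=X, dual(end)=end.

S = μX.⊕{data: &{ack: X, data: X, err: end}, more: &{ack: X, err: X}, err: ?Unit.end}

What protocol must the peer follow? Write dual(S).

μX.&{data: ⊕{ack: X, data: X, err: end}, more: ⊕{ack: X, err: X}, err: !Unit.end}

μX → μX  (μ self-dual)
  ⊕{data,more,err} → &{data,more,err}  (internal→external)
    case data:
      &{ack,data,err} → ⊕{ack,data,err}  (&→⊕)
        case ack:
          dual(X) = X
        case data:
          dual(X) = X
        case err:
          dual(end) = end
    case more:
      &{ack,err} → ⊕{ack,err}  (&→⊕)
        case ack:
          dual(X) = X
        case err:
          dual(X) = X
    case err:
      ?Unit → !Unit
        dual(end) = end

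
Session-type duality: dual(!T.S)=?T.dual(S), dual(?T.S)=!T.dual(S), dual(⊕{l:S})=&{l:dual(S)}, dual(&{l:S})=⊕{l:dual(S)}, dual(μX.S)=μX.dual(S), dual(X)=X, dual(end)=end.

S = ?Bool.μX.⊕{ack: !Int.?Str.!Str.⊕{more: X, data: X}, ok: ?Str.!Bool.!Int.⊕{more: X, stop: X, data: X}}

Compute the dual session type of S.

!Bool.μX.&{ack: ?Int.!Str.?Str.&{more: X, data: X}, ok: !Str.?Bool.?Int.&{more: X, stop: X, data: X}}

?Bool ↦ !Bool
  μX ↦ μX  (rec unchanged)
    ⊕{ack,ok} ↦ &{ack,ok}  (select→offer)
      case ack:
        !Int ↦ ?Int
          ?Str ↦ !Str
            !Str ↦ ?Str
              ⊕{more,data} ↦ &{more,data}  (select→offer)
                case more:
                  X ↦ X
                case data:
                  X ↦ X
      case ok:
        ?Str ↦ !Str
          !Bool ↦ ?Bool
            !Int ↦ ?Int
              ⊕{more,stop,data} ↦ &{more,stop,data}  (select→offer)
                case more:
                  X ↦ X
                case stop:
                  X ↦ X
                case data:
                  X ↦ X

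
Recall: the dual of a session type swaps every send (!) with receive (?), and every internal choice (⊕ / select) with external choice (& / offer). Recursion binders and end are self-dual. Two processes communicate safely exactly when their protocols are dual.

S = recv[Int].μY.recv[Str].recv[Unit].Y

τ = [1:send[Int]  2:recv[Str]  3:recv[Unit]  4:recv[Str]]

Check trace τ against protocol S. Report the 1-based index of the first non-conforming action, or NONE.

1

@1 got send[Int], protocol expects recv[Int]  ✗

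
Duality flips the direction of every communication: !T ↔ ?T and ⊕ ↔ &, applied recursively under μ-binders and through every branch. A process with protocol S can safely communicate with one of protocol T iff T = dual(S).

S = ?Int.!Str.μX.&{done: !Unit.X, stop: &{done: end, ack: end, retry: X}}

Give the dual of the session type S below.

!Int.?Str.μX.⊕{done: ?Unit.X, stop: ⊕{done: end, ack: end, retry: X}}

?Int ↦ !Int
  !Str ↦ ?Str
    μX ↦ μX  (binder kept)
      &{done,stop} ↦ ⊕{done,stop}  (&→⊕)
        • done:
          !Unit ↦ ?Unit
            dual(X) = X
        • stop:
          &{done,ack,retry} ↦ ⊕{done,ack,retry}  (&→⊕)
            • done:
              dual(end) = end
            • ack:
              dual(end) = end
            • retry:
              dual(X) = X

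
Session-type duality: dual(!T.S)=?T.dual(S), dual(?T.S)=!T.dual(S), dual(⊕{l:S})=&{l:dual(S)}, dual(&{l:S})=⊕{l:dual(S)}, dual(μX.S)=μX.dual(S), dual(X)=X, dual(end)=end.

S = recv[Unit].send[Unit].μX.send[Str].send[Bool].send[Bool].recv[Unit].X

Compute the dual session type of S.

send[Unit].recv[Unit].μX.recv[Str].recv[Bool].recv[Bool].send[Unit].X

recv[Unit] = send[Unit]
  send[Unit] = recv[Unit]
    μX = μX  (μ self-dual)
      send[Str] = recv[Str]
        send[Bool] = recv[Bool]
          send[Bool] = recv[Bool]
            recv[Unit] = send[Unit]
              dual(X) = X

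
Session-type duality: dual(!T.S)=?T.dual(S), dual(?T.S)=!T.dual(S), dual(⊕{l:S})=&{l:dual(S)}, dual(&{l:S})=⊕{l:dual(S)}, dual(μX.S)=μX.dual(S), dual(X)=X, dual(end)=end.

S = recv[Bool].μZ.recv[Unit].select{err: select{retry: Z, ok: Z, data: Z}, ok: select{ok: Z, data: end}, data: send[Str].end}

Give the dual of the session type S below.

recv[Bool] → send[Bool]
  μZ → μZ  (μ self-dual)
    recv[Unit] → send[Unit]
      select{err,ok,data} → offer{err,ok,data}  (internal→external)
        [err]
          select{retry,ok,data} → offer{retry,ok,data}  (internal→external)
            [retry]
              Z ↦ Z
            [ok]
              Z ↦ Z
            [data]
              Z ↦ Z
        [ok]
          select{ok,data} → offer{ok,data}  (internal→external)
            [ok]
              Z ↦ Z
            [data]
              end ↦ end
        [data]
          send[Str] → recv[Str]
            end ↦ end

send[Bool].μZ.send[Unit].offer{err: offer{retry: Z, ok: Z, data: Z}, ok: offer{ok: Z, data: end}, data: recv[Str].end}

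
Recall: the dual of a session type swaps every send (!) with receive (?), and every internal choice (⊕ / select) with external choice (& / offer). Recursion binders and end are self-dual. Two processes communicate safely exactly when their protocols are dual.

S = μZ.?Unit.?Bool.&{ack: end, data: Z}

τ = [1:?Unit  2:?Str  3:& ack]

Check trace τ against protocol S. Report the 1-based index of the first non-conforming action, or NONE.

2

@1 ?Unit  ok  state: ?Bool.&{ack: end, data: μZ.…}
@2 got ?Str, protocol expects ?Bool  ✗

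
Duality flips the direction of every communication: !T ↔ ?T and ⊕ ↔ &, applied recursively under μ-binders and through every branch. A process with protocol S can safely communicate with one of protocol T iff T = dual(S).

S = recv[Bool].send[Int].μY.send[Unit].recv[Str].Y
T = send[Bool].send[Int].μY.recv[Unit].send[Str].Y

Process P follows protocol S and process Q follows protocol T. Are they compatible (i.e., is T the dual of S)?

recv[Bool] | send[Bool]  ok
  send[Int] | send[Int]  ✗ same direction on both sides — not dual

NO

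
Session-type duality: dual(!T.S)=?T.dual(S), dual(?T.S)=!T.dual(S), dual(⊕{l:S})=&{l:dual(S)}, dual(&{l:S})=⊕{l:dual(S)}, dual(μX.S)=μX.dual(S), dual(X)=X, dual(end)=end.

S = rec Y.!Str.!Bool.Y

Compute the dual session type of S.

rec Y.?Str.?Bool.Y

rec Y ↦ rec Y  (μ self-dual)
  !Str ↦ ?Str
    !Bool ↦ ?Bool
      Y ↦ Y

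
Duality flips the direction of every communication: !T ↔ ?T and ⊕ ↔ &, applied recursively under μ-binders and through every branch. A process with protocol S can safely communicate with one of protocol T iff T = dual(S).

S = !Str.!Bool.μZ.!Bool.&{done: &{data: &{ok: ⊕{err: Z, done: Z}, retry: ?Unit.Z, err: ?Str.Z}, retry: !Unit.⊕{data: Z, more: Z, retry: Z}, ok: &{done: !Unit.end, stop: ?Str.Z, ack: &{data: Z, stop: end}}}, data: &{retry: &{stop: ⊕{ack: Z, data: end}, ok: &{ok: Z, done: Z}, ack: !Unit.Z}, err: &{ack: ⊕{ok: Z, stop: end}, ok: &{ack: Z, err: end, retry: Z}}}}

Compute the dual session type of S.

!Str → ?Str
  !Bool → ?Bool
    μZ → μZ  (binder kept)
      !Bool → ?Bool
        &{done,data} → ⊕{done,data}  (external→internal)
          case done:
            &{data,retry,ok} → ⊕{data,retry,ok}  (external→internal)
              case data:
                &{ok,retry,err} → ⊕{ok,retry,err}  (external→internal)
                  case ok:
                    ⊕{err,done} → &{err,done}  (internal→external)
                      case err:
                        Z ↦ Z
                      case done:
                        Z ↦ Z
                  case retry:
                    ?Unit → !Unit
                      Z ↦ Z
                  case err:
                    ?Str → !Str
                      Z ↦ Z
              case retry:
                !Unit → ?Unit
                  ⊕{data,more,retry} → &{data,more,retry}  (internal→external)
                    case data:
                      Z ↦ Z
                    case more:
                      Z ↦ Z
                    case retry:
                      Z ↦ Z
              case ok:
                &{done,stop,ack} → ⊕{done,stop,ack}  (external→internal)
                  case done:
                    !Unit → ?Unit
                      end ↦ end
                  case stop:
                    ?Str → !Str
                      Z ↦ Z
                  case ack:
                    &{data,stop} → ⊕{data,stop}  (external→internal)
                      case data:
                        Z ↦ Z
                      case stop:
                        end ↦ end
          case data:
            &{retry,err} → ⊕{retry,err}  (external→internal)
              case retry:
                &{stop,ok,ack} → ⊕{stop,ok,ack}  (external→internal)
                  case stop:
                    ⊕{ack,data} → &{ack,data}  (internal→external)
                      case ack:
                        Z ↦ Z
                      case data:
                        end ↦ end
                  case ok:
                    &{ok,done} → ⊕{ok,done}  (external→internal)
                      case ok:
                        Z ↦ Z
                      case done:
                        Z ↦ Z
                  case ack:
                    !Unit → ?Unit
                      Z ↦ Z
              case err:
                &{ack,ok} → ⊕{ack,ok}  (external→internal)
                  case ack:
                    ⊕{ok,stop} → &{ok,stop}  (internal→external)
                      case ok:
                        Z ↦ Z
                      case stop:
                        end ↦ end
                  case ok:
                    &{ack,err,retry} → ⊕{ack,err,retry}  (external→internal)
                      case ack:
                        Z ↦ Z
                      case err:
                        end ↦ end
                      case retry:
                        Z ↦ Z

?Str.?Bool.μZ.?Bool.⊕{done: ⊕{data: ⊕{ok: &{err: Z, done: Z}, retry: !Unit.Z, err: !Str.Z}, retry: ?Unit.&{data: Z, more: Z, retry: Z}, ok: ⊕{done: ?Unit.end, stop: !Str.Z, ack: ⊕{data: Z, stop: end}}}, data: ⊕{retry: ⊕{stop: &{ack: Z, data: end}, ok: ⊕{ok: Z, done: Z}, ack: ?Unit.Z}, err: ⊕{ack: &{ok: Z, stop: end}, ok: ⊕{ack: Z, err: end, retry: Z}}}}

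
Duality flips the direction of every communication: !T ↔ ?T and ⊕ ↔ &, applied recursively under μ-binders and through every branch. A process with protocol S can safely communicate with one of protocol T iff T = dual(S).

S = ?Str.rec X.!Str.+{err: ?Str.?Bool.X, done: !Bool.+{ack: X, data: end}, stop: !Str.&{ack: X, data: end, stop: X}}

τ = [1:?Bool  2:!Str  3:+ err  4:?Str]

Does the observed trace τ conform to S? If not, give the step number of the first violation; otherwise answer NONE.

@1 got ?Bool, protocol expects ?Str  ✗

1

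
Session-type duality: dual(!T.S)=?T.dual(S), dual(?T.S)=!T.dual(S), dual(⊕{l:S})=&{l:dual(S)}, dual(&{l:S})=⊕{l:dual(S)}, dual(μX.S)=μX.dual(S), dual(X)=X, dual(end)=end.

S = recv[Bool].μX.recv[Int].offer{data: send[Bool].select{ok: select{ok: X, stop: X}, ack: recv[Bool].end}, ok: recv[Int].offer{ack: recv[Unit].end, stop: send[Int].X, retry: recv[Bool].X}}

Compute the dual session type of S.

send[Bool].μX.send[Int].select{data: recv[Bool].offer{ok: offer{ok: X, stop: X}, ack: send[Bool].end}, ok: send[Int].select{ack: send[Unit].end, stop: recv[Int].X, retry: send[Bool].X}}

recv[Bool] = send[Bool]
  μX = μX  (μ self-dual)
    recv[Int] = send[Int]
      offer{data,ok} = select{data,ok}  (&→⊕)
        [data]
          send[Bool] = recv[Bool]
            select{ok,ack} = offer{ok,ack}  (internal→external)
              [ok]
                select{ok,stop} = offer{ok,stop}  (internal→external)
                  [ok]
                    X ↦ X
                  [stop]
                    X ↦ X
              [ack]
                recv[Bool] = send[Bool]
                  end ↦ end
        [ok]
          recv[Int] = send[Int]
            offer{ack,stop,retry} = select{ack,stop,retry}  (&→⊕)
              [ack]
                recv[Unit] = send[Unit]
                  end ↦ end
              [stop]
                send[Int] = recv[Int]
                  X ↦ X
              [retry]
                recv[Bool] = send[Bool]
                  X ↦ X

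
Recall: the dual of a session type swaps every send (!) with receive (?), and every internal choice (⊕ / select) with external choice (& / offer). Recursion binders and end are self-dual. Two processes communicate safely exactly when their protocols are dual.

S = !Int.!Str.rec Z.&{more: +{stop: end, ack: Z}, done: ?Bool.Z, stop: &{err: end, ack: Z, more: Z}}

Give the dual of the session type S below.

!Int = ?Int
  !Str = ?Str
    rec Z = rec Z  (μ self-dual)
      &{more,done,stop} = +{more,done,stop}  (offer→select)
        [more]
          +{stop,ack} = &{stop,ack}  (internal→external)
            [stop]
              end ↦ end
            [ack]
              Z ↦ Z
        [done]
          ?Bool = !Bool
            Z ↦ Z
        [stop]
          &{err,ack,more} = +{err,ack,more}  (offer→select)
            [err]
              end ↦ end
            [ack]
              Z ↦ Z
            [more]
              Z ↦ Z

?Int.?Str.rec Z.+{more: &{stop: end, ack: Z}, done: !Bool.Z, stop: +{err: end, ack: Z, more: Z}}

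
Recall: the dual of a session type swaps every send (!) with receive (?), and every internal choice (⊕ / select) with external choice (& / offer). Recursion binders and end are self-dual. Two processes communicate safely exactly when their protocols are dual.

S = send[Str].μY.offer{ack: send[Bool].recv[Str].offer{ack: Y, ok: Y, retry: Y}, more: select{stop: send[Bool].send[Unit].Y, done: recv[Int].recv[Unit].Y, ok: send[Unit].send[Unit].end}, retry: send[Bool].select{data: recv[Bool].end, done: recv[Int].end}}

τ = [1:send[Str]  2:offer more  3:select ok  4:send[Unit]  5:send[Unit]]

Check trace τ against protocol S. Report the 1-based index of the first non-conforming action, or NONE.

NONE

[1] send[Str]  match  cont: μY.…
[2] offer more  match  cont: select{stop: send[Bool].send[Unit].μY.…, done: recv[Int].recv[Unit].μY.…, ok: send[Unit].send[Unit].end}
[3] select ok  match  cont: send[Unit].send[Unit].end
[4] send[Unit]  match  cont: send[Unit].end
[5] send[Unit]  match  cont: end
trace exhausted — no violation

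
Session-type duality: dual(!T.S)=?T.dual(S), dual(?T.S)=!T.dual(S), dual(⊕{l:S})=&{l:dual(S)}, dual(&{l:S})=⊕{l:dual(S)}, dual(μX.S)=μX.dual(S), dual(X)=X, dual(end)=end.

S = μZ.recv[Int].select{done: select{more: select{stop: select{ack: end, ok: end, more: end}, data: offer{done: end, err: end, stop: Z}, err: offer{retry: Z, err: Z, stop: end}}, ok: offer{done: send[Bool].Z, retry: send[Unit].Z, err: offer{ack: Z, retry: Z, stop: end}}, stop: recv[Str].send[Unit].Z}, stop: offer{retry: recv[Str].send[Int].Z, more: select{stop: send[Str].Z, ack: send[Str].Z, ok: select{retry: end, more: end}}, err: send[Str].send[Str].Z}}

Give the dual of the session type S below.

μZ.send[Int].offer{done: offer{more: offer{stop: offer{ack: end, ok: end, more: end}, data: select{done: end, err: end, stop: Z}, err: select{retry: Z, err: Z, stop: end}}, ok: select{done: recv[Bool].Z, retry: recv[Unit].Z, err: select{ack: Z, retry: Z, stop: end}}, stop: send[Str].recv[Unit].Z}, stop: select{retry: send[Str].recv[Int].Z, more: offer{stop: recv[Str].Z, ack: recv[Str].Z, ok: offer{retry: end, more: end}}, err: recv[Str].recv[Str].Z}}

μZ ↦ μZ  (μ self-dual)
  recv[Int] ↦ send[Int]
    select{done,stop} ↦ offer{done,stop}  (⊕→&)
      case done:
        select{more,ok,stop} ↦ offer{more,ok,stop}  (⊕→&)
          case more:
            select{stop,data,err} ↦ offer{stop,data,err}  (⊕→&)
              case stop:
                select{ack,ok,more} ↦ offer{ack,ok,more}  (⊕→&)
                  case ack:
                    end self-dual
                  case ok:
                    end self-dual
                  case more:
                    end self-dual
              case data:
                offer{done,err,stop} ↦ select{done,err,stop}  (&→⊕)
                  case done:
                    end self-dual
                  case err:
                    end self-dual
                  case stop:
                    Z self-dual
              case err:
                offer{retry,err,stop} ↦ select{retry,err,stop}  (&→⊕)
                  case retry:
                    Z self-dual
                  case err:
                    Z self-dual
                  case stop:
                    end self-dual
          case ok:
            offer{done,retry,err} ↦ select{done,retry,err}  (&→⊕)
              case done:
                send[Bool] ↦ recv[Bool]
                  Z self-dual
              case retry:
                send[Unit] ↦ recv[Unit]
                  Z self-dual
              case err:
                offer{ack,retry,stop} ↦ select{ack,retry,stop}  (&→⊕)
                  case ack:
                    Z self-dual
                  case retry:
                    Z self-dual
                  case stop:
                    end self-dual
          case stop:
            recv[Str] ↦ send[Str]
              send[Unit] ↦ recv[Unit]
                Z self-dual
      case stop:
        offer{retry,more,err} ↦ select{retry,more,err}  (&→⊕)
          case retry:
            recv[Str] ↦ send[Str]
              send[Int] ↦ recv[Int]
                Z self-dual
          case more:
            select{stop,ack,ok} ↦ offer{stop,ack,ok}  (⊕→&)
              case stop:
                send[Str] ↦ recv[Str]
                  Z self-dual
              case ack:
                send[Str] ↦ recv[Str]
                  Z self-dual
              case ok:
                select{retry,more} ↦ offer{retry,more}  (⊕→&)
                  case retry:
                    end self-dual
                  case more:
                    end self-dual
          case err:
            send[Str] ↦ recv[Str]
              send[Str] ↦ recv[Str]
                Z self-dual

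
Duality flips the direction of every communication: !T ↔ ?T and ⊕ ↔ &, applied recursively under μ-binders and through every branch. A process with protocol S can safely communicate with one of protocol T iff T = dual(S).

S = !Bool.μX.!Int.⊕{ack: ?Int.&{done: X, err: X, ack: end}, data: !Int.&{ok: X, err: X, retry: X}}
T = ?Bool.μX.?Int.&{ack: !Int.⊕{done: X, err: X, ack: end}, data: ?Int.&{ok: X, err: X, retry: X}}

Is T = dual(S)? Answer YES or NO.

NO

!Bool vs ?Bool  ✓
  μX vs μX  ✓ (rec unchanged)
    !Int vs ?Int  ✓
      ⊕{ack,data} vs &{ack,data}  ✓ same labels
        [ack]
          ?Int vs !Int  ✓
            &{done,err,ack} vs ⊕{done,err,ack}  ✓ same labels
              [done]
                X vs X  ✓
              [err]
                X vs X  ✓
              [ack]
                end vs end  ✓
        [data]
          !Int vs ?Int  ✓
            &{ok,err,retry} vs &{ok,err,retry}  ✗ choice polarity not flipped — not dual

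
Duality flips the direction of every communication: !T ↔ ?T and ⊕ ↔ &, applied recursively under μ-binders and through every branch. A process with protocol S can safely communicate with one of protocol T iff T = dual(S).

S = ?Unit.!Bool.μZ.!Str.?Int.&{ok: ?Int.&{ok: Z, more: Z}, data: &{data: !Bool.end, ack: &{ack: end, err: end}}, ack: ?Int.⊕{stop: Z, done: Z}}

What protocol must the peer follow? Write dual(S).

?Unit → !Unit
  !Bool → ?Bool
    μZ → μZ  (rec unchanged)
      !Str → ?Str
        ?Int → !Int
          &{ok,data,ack} → ⊕{ok,data,ack}  (&→⊕)
            [ok]
              ?Int → !Int
                &{ok,more} → ⊕{ok,more}  (&→⊕)
                  [ok]
                    dual(Z) = Z
                  [more]
                    dual(Z) = Z
            [data]
              &{data,ack} → ⊕{data,ack}  (&→⊕)
                [data]
                  !Bool → ?Bool
                    dual(end) = end
                [ack]
                  &{ack,err} → ⊕{ack,err}  (&→⊕)
                    [ack]
                      dual(end) = end
                    [err]
                      dual(end) = end
            [ack]
              ?Int → !Int
                ⊕{stop,done} → &{stop,done}  (⊕→&)
                  [stop]
                    dual(Z) = Z
                  [done]
                    dual(Z) = Z

!Unit.?Bool.μZ.?Str.!Int.⊕{ok: !Int.⊕{ok: Z, more: Z}, data: ⊕{data: ?Bool.end, ack: ⊕{ack: end, err: end}}, ack: !Int.&{stop: Z, done: Z}}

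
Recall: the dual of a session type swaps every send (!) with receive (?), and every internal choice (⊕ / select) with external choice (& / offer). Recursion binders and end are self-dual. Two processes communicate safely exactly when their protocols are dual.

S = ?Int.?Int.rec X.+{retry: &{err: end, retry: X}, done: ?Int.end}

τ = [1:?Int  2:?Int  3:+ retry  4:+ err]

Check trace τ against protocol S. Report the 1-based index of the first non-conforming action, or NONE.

@1 ?Int  match  residual = ?Int.rec X.…
@2 ?Int  match  residual = rec X.…
@3 + retry  match  residual = &{err: end, retry: rec X.…}
@4 got + err, protocol expects & err or & retry  ✗

4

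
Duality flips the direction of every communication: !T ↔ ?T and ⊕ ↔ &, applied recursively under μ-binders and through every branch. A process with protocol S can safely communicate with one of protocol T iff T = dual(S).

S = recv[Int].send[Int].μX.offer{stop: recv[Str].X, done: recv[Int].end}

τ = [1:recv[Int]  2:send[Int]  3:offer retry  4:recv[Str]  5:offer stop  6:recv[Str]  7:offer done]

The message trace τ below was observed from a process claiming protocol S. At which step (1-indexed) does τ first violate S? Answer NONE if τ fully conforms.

3

step 1: recv[Int]  ✓  cont: send[Int].μX.…
step 2: send[Int]  ✓  cont: μX.…
step 3: got offer retry, protocol expects offer stop or offer done  ✗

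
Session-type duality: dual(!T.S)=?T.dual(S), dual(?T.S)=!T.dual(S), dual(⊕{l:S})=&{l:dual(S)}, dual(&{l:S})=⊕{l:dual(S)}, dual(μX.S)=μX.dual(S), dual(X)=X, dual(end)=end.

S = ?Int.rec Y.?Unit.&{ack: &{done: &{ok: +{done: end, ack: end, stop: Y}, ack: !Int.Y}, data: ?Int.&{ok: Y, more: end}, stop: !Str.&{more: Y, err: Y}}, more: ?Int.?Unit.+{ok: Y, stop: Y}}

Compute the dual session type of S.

!Int.rec Y.!Unit.+{ack: +{done: +{ok: &{done: end, ack: end, stop: Y}, ack: ?Int.Y}, data: !Int.+{ok: Y, more: end}, stop: ?Str.+{more: Y, err: Y}}, more: !Int.!Unit.&{ok: Y, stop: Y}}

?Int = !Int
  rec Y = rec Y  (rec unchanged)
    ?Unit = !Unit
      &{ack,more} = +{ack,more}  (offer→select)
        case ack:
          &{done,data,stop} = +{done,data,stop}  (offer→select)
            case done:
              &{ok,ack} = +{ok,ack}  (offer→select)
                case ok:
                  +{done,ack,stop} = &{done,ack,stop}  (internal→external)
                    case done:
                      end self-dual
                    case ack:
                      end self-dual
                    case stop:
                      Y self-dual
                case ack:
                  !Int = ?Int
                    Y self-dual
            case data:
              ?Int = !Int
                &{ok,more} = +{ok,more}  (offer→select)
                  case ok:
                    Y self-dual
                  case more:
                    end self-dual
            case stop:
              !Str = ?Str
                &{more,err} = +{more,err}  (offer→select)
                  case more:
                    Y self-dual
                  case err:
                    Y self-dual
        case more:
          ?Int = !Int
            ?Unit = !Unit
              +{ok,stop} = &{ok,stop}  (internal→external)
                case ok:
                  Y self-dual
                case stop:
                  Y self-dual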